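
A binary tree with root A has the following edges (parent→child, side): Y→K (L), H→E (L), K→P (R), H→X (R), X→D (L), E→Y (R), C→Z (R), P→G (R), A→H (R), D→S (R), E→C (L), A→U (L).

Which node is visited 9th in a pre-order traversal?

P

Pre-order visits the node, then its left subtree, then its right subtree.
Visit A.
At A: go left to U.
  U is a leaf — visit U.
At A: go right to H.
  Visit H.
  At H: go left to E.
    Visit E.
    At E: go left to C.
      Visit C.
      At C: no left child.
      At C: go right to Z.
        Z is a leaf — visit Z.
    At E: go right to Y.
      Visit Y.
      At Y: go left to K.
        Visit K.
        At K: no left child.
        At K: go right to P.
          Visit P.
          At P: no left child.
          At P: go right to G.
            G is a leaf — visit G.
      At Y: no right child.
  At H: go right to X.
    Visit X.
    At X: go left to D.
      Visit D.
      At D: no left child.
      At D: go right to S.
        S is a leaf — visit S.
    At X: no right child.
Full pre-order sequence: A, U, H, E, C, Z, Y, K, P, G, X, D, S.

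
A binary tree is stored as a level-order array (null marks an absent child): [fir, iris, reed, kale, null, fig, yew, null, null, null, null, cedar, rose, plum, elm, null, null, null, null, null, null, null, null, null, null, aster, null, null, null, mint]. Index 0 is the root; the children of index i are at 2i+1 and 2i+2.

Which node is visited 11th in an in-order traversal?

mint

In-order visits the left subtree, then the node, then the right subtree.
At fir: go left to iris.
  At iris: go left to kale.
    kale is a leaf — visit kale.
  Visit iris.
  At iris: no right child.
Visit fir.
At fir: go right to reed.
  At reed: go left to fig.
    At fig: go left to cedar.
      cedar is a leaf — visit cedar.
    Visit fig.
    At fig: go right to rose.
      At rose: go left to aster.
        aster is a leaf — visit aster.
      Visit rose.
      At rose: no right child.
  Visit reed.
  At reed: go right to yew.
    At yew: go left to plum.
      plum is a leaf — visit plum.
    Visit yew.
    At yew: go right to elm.
      At elm: go left to mint.
        mint is a leaf — visit mint.
      Visit elm.
      At elm: no right child.
Full in-order sequence: kale, iris, fir, cedar, fig, aster, rose, reed, plum, yew, mint, elm.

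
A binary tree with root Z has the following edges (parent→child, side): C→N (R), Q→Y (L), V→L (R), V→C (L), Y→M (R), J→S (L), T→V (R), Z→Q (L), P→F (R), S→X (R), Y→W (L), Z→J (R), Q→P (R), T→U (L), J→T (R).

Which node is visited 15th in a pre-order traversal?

N

Pre-order visits the node, then its left subtree, then its right subtree.
Visit Z.
At Z: go left to Q.
  Visit Q.
  At Q: go left to Y.
    Visit Y.
    At Y: go left to W.
      W is a leaf — visit W.
    At Y: go right to M.
      M is a leaf — visit M.
  At Q: go right to P.
    Visit P.
    At P: no left child.
    At P: go right to F.
      F is a leaf — visit F.
At Z: go right to J.
  Visit J.
  At J: go left to S.
    Visit S.
    At S: no left child.
    At S: go right to X.
      X is a leaf — visit X.
  At J: go right to T.
    Visit T.
    At T: go left to U.
      U is a leaf — visit U.
    At T: go right to V.
      Visit V.
      At V: go left to C.
        Visit C.
        At C: no left child.
        At C: go right to N.
          N is a leaf — visit N.
      At V: go right to L.
        L is a leaf — visit L.
Full pre-order sequence: Z, Q, Y, W, M, P, F, J, S, X, T, U, V, C, N, L.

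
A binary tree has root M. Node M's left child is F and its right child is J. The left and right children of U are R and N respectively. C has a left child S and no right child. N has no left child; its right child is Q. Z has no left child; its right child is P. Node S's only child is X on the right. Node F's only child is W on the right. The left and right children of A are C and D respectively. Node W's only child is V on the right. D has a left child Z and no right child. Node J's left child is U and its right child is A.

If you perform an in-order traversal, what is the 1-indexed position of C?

In-order visits the left subtree, then the node, then the right subtree.
At M: go left to F.
  At F: no left child.
  Visit F.
  At F: go right to W.
    At W: no left child.
    Visit W.
    At W: go right to V.
      V is a leaf — visit V.
Visit M.
At M: go right to J.
  At J: go left to U.
    At U: go left to R.
      R is a leaf — visit R.
    Visit U.
    At U: go right to N.
      At N: no left child.
      Visit N.
      At N: go right to Q.
        Q is a leaf — visit Q.
  Visit J.
  At J: go right to A.
    At A: go left to C.
      At C: go left to S.
        At S: no left child.
        Visit S.
        At S: go right to X.
          X is a leaf — visit X.
      Visit C.
      At C: no right child.
    Visit A.
    At A: go right to D.
      At D: go left to Z.
        At Z: no left child.
        Visit Z.
        At Z: go right to P.
          P is a leaf — visit P.
      Visit D.
      At D: no right child.
Full in-order sequence: F, W, V, M, R, U, N, Q, J, S, X, C, A, Z, P, D.

12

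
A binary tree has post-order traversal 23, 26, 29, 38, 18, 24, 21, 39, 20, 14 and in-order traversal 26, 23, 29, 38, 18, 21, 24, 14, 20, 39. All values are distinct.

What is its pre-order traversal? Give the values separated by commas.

The last element of post-order is the root; it splits in-order into left and right subtrees.
Root 14: left subtree has 7 nodes {26, 23, 29, 38, 18, 21, 24}, right has 2 {20, 39}.
  Root 21: left subtree has 5 nodes {26, 23, 29, 38, 18}, right has 1 {24}.
    Root 18: left subtree has 4 nodes {26, 23, 29, 38}, right has 0 { }.
      Root 38: left subtree has 3 nodes {26, 23, 29}, right has 0 { }.
        Root 29: left subtree has 2 nodes {26, 23}, right has 0 { }.
          Root 26: left subtree has 0 nodes { }, right has 1 {23}.
  Root 20: left subtree has 0 nodes { }, right has 1 {39}.

14, 21, 18, 38, 29, 26, 23, 24, 20, 39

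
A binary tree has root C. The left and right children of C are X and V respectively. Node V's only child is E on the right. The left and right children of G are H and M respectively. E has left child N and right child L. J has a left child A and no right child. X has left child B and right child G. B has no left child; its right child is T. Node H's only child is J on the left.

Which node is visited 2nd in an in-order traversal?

T

In-order visits the left subtree, then the node, then the right subtree.
At C: go left to X.
  At X: go left to B.
    At B: no left child.
    Visit B.
    At B: go right to T.
      T is a leaf — visit T.
  Visit X.
  At X: go right to G.
    At G: go left to H.
      At H: go left to J.
        At J: go left to A.
          A is a leaf — visit A.
        Visit J.
        At J: no right child.
      Visit H.
      At H: no right child.
    Visit G.
    At G: go right to M.
      M is a leaf — visit M.
Visit C.
At C: go right to V.
  At V: no left child.
  Visit V.
  At V: go right to E.
    At E: go left to N.
      N is a leaf — visit N.
    Visit E.
    At E: go right to L.
      L is a leaf — visit L.
Full in-order sequence: B, T, X, A, J, H, G, M, C, V, N, E, L.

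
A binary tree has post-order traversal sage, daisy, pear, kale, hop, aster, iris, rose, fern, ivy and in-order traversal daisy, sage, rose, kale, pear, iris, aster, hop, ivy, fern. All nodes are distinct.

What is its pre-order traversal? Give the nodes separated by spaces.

The last element of post-order is the root; it splits in-order into left and right subtrees.
Root ivy: left subtree has 8 nodes {daisy, sage, rose, kale, pear, iris, aster, hop}, right has 1 {fern}.
  Root rose: left subtree has 2 nodes {daisy, sage}, right has 5 {kale, pear, iris, aster, hop}.
    Root daisy: left subtree has 0 nodes { }, right has 1 {sage}.
    Root iris: left subtree has 2 nodes {kale, pear}, right has 2 {aster, hop}.
      Root kale: left subtree has 0 nodes { }, right has 1 {pear}.
      Root aster: left subtree has 0 nodes { }, right has 1 {hop}.

ivy rose daisy sage iris kale pear aster hop fern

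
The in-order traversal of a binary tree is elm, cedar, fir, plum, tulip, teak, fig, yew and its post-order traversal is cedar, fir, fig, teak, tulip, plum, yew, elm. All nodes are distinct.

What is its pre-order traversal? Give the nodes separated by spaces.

elm yew plum fir cedar tulip teak fig

The last element of post-order is the root; it splits in-order into left and right subtrees.
Root elm: left subtree has 0 nodes { }, right has 7 {cedar, fir, plum, tulip, teak, fig, yew}.
  Root yew: left subtree has 6 nodes {cedar, fir, plum, tulip, teak, fig}, right has 0 { }.
    Root plum: left subtree has 2 nodes {cedar, fir}, right has 3 {tulip, teak, fig}.
      Root fir: left subtree has 1 node {cedar}, right has 0 { }.
      Root tulip: left subtree has 0 nodes { }, right has 2 {teak, fig}.
        Root teak: left subtree has 0 nodes { }, right has 1 {fig}.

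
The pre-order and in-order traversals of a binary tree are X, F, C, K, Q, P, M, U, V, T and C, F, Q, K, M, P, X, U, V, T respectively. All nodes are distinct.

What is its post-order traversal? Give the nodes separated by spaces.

C Q M P K F T V U X

The first element of pre-order is the root; it splits in-order into left and right subtrees.
Root X: left subtree has 6 nodes {C, F, Q, K, M, P}, right has 3 {U, V, T}.
  Root F: left subtree has 1 node {C}, right has 4 {Q, K, M, P}.
    Root K: left subtree has 1 node {Q}, right has 2 {M, P}.
      Root P: left subtree has 1 node {M}, right has 0 { }.
  Root U: left subtree has 0 nodes { }, right has 2 {V, T}.
    Root V: left subtree has 0 nodes { }, right has 1 {T}.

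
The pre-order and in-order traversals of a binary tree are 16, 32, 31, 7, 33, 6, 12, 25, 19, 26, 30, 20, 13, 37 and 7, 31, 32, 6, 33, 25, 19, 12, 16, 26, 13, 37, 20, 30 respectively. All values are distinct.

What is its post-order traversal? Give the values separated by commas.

The first element of pre-order is the root; it splits in-order into left and right subtrees.
Root 16: left subtree has 8 nodes {7, 31, 32, 6, 33, 25, 19, 12}, right has 5 {26, 13, 37, 20, 30}.
  Root 32: left subtree has 2 nodes {7, 31}, right has 5 {6, 33, 25, 19, 12}.
    Root 31: left subtree has 1 node {7}, right has 0 { }.
    Root 33: left subtree has 1 node {6}, right has 3 {25, 19, 12}.
      Root 12: left subtree has 2 nodes {25, 19}, right has 0 { }.
        Root 25: left subtree has 0 nodes { }, right has 1 {19}.
  Root 26: left subtree has 0 nodes { }, right has 4 {13, 37, 20, 30}.
    Root 30: left subtree has 3 nodes {13, 37, 20}, right has 0 { }.
      Root 20: left subtree has 2 nodes {13, 37}, right has 0 { }.
        Root 13: left subtree has 0 nodes { }, right has 1 {37}.

7, 31, 6, 19, 25, 12, 33, 32, 37, 13, 20, 30, 26, 16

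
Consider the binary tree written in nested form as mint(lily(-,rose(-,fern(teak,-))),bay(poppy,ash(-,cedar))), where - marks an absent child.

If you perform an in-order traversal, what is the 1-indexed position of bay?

7

In-order visits the left subtree, then the node, then the right subtree.
At mint: go left to lily.
  At lily: no left child.
  Visit lily.
  At lily: go right to rose.
    At rose: no left child.
    Visit rose.
    At rose: go right to fern.
      At fern: go left to teak.
        teak is a leaf — visit teak.
      Visit fern.
      At fern: no right child.
Visit mint.
At mint: go right to bay.
  At bay: go left to poppy.
    poppy is a leaf — visit poppy.
  Visit bay.
  At bay: go right to ash.
    At ash: no left child.
    Visit ash.
    At ash: go right to cedar.
      cedar is a leaf — visit cedar.
Full in-order sequence: lily, rose, teak, fern, mint, poppy, bay, ash, cedar.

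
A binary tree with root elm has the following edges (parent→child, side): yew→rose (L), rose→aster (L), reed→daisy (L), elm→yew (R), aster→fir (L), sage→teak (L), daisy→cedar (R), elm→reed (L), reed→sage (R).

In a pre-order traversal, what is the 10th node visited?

Pre-order visits the node, then its left subtree, then its right subtree.
Visit elm.
At elm: go left to reed.
  Visit reed.
  At reed: go left to daisy.
    Visit daisy.
    At daisy: no left child.
    At daisy: go right to cedar.
      cedar is a leaf — visit cedar.
  At reed: go right to sage.
    Visit sage.
    At sage: go left to teak.
      teak is a leaf — visit teak.
    At sage: no right child.
At elm: go right to yew.
  Visit yew.
  At yew: go left to rose.
    Visit rose.
    At rose: go left to aster.
      Visit aster.
      At aster: go left to fir.
        fir is a leaf — visit fir.
      At aster: no right child.
    At rose: no right child.
  At yew: no right child.
Full pre-order sequence: elm, reed, daisy, cedar, sage, teak, yew, rose, aster, fir.

fir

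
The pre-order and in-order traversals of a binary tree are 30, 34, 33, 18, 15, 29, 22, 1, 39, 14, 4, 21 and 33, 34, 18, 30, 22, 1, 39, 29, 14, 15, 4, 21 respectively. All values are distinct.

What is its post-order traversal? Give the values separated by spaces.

33 18 34 39 1 22 14 29 21 4 15 30

The first element of pre-order is the root; it splits in-order into left and right subtrees.
Root 30: left subtree has 3 nodes {33, 34, 18}, right has 8 {22, 1, 39, 29, 14, 15, 4, 21}.
  Root 34: left subtree has 1 node {33}, right has 1 {18}.
  Root 15: left subtree has 5 nodes {22, 1, 39, 29, 14}, right has 2 {4, 21}.
    Root 29: left subtree has 3 nodes {22, 1, 39}, right has 1 {14}.
      Root 22: left subtree has 0 nodes { }, right has 2 {1, 39}.
        Root 1: left subtree has 0 nodes { }, right has 1 {39}.
    Root 4: left subtree has 0 nodes { }, right has 1 {21}.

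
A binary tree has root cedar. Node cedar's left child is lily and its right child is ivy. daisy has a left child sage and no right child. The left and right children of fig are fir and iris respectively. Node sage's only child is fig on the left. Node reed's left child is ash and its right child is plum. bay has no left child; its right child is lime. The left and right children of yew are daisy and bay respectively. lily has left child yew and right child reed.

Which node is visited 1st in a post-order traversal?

fir

Post-order visits the left subtree, then the right subtree, then the node.
At cedar: go left to lily.
  At lily: go left to yew.
    At yew: go left to daisy.
      At daisy: go left to sage.
        At sage: go left to fig.
          At fig: go left to fir.
            fir is a leaf — visit fir.
          At fig: go right to iris.
            iris is a leaf — visit iris.
          Visit fig.
        At sage: no right child.
        Visit sage.
      At daisy: no right child.
      Visit daisy.
    At yew: go right to bay.
      At bay: no left child.
      At bay: go right to lime.
        lime is a leaf — visit lime.
      Visit bay.
    Visit yew.
  At lily: go right to reed.
    At reed: go left to ash.
      ash is a leaf — visit ash.
    At reed: go right to plum.
      plum is a leaf — visit plum.
    Visit reed.
  Visit lily.
At cedar: go right to ivy.
  ivy is a leaf — visit ivy.
Visit cedar.
Full post-order sequence: fir, iris, fig, sage, daisy, lime, bay, yew, ash, plum, reed, lily, ivy, cedar.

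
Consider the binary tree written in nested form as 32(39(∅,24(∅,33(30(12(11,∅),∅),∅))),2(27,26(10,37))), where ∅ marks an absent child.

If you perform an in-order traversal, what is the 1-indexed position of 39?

1

In-order visits the left subtree, then the node, then the right subtree.
At 32: go left to 39.
  At 39: no left child.
  Visit 39.
  At 39: go right to 24.
    At 24: no left child.
    Visit 24.
    At 24: go right to 33.
      At 33: go left to 30.
        At 30: go left to 12.
          At 12: go left to 11.
            11 is a leaf — visit 11.
          Visit 12.
          At 12: no right child.
        Visit 30.
        At 30: no right child.
      Visit 33.
      At 33: no right child.
Visit 32.
At 32: go right to 2.
  At 2: go left to 27.
    27 is a leaf — visit 27.
  Visit 2.
  At 2: go right to 26.
    At 26: go left to 10.
      10 is a leaf — visit 10.
    Visit 26.
    At 26: go right to 37.
      37 is a leaf — visit 37.
Full in-order sequence: 39, 24, 11, 12, 30, 33, 32, 27, 2, 10, 26, 37.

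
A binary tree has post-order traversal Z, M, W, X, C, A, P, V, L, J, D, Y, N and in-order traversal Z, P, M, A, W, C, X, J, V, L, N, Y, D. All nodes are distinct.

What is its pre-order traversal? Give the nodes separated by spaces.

The last element of post-order is the root; it splits in-order into left and right subtrees.
Root N: left subtree has 10 nodes {Z, P, M, A, W, C, X, J, V, L}, right has 2 {Y, D}.
  Root J: left subtree has 7 nodes {Z, P, M, A, W, C, X}, right has 2 {V, L}.
    Root P: left subtree has 1 node {Z}, right has 5 {M, A, W, C, X}.
      Root A: left subtree has 1 node {M}, right has 3 {W, C, X}.
        Root C: left subtree has 1 node {W}, right has 1 {X}.
    Root L: left subtree has 1 node {V}, right has 0 { }.
  Root Y: left subtree has 0 nodes { }, right has 1 {D}.

N J P Z A M C W X L V Y D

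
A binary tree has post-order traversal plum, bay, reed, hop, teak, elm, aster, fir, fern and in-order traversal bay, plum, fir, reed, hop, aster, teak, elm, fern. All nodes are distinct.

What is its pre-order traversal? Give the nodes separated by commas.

fern, fir, bay, plum, aster, hop, reed, elm, teak

The last element of post-order is the root; it splits in-order into left and right subtrees.
Root fern: left subtree has 8 nodes {bay, plum, fir, reed, hop, aster, teak, elm}, right has 0 { }.
  Root fir: left subtree has 2 nodes {bay, plum}, right has 5 {reed, hop, aster, teak, elm}.
    Root bay: left subtree has 0 nodes { }, right has 1 {plum}.
    Root aster: left subtree has 2 nodes {reed, hop}, right has 2 {teak, elm}.
      Root hop: left subtree has 1 node {reed}, right has 0 { }.
      Root elm: left subtree has 1 node {teak}, right has 0 { }.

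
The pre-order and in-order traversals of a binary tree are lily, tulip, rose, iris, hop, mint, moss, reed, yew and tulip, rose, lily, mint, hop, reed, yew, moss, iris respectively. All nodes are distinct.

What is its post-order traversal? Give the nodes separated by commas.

The first element of pre-order is the root; it splits in-order into left and right subtrees.
Root lily: left subtree has 2 nodes {tulip, rose}, right has 6 {mint, hop, reed, yew, moss, iris}.
  Root tulip: left subtree has 0 nodes { }, right has 1 {rose}.
  Root iris: left subtree has 5 nodes {mint, hop, reed, yew, moss}, right has 0 { }.
    Root hop: left subtree has 1 node {mint}, right has 3 {reed, yew, moss}.
      Root moss: left subtree has 2 nodes {reed, yew}, right has 0 { }.
        Root reed: left subtree has 0 nodes { }, right has 1 {yew}.

rose, tulip, mint, yew, reed, moss, hop, iris, lily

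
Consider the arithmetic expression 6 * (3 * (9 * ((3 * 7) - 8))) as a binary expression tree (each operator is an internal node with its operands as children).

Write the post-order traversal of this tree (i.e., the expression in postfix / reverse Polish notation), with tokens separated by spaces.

6 3 9 3 7 * 8 - * * *

Post-order on an expression tree gives postfix notation: for each operator, emit left operand, right operand, then the operator.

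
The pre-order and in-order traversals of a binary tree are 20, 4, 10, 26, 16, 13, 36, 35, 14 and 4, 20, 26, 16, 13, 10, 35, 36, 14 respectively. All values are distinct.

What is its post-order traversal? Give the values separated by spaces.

The first element of pre-order is the root; it splits in-order into left and right subtrees.
Root 20: left subtree has 1 node {4}, right has 7 {26, 16, 13, 10, 35, 36, 14}.
  Root 10: left subtree has 3 nodes {26, 16, 13}, right has 3 {35, 36, 14}.
    Root 26: left subtree has 0 nodes { }, right has 2 {16, 13}.
      Root 16: left subtree has 0 nodes { }, right has 1 {13}.
    Root 36: left subtree has 1 node {35}, right has 1 {14}.

4 13 16 26 35 14 36 10 20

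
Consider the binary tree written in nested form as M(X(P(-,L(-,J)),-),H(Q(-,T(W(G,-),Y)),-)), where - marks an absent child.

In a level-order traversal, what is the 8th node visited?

J

Level-order visits nodes level by level from the root, left to right within each level.
Level 0: M
Level 1: X, H
Level 2: P, Q
Level 3: L, T
Level 4: J, W, Y
Level 5: G
Full level-order sequence: M, X, H, P, Q, L, T, J, W, Y, G.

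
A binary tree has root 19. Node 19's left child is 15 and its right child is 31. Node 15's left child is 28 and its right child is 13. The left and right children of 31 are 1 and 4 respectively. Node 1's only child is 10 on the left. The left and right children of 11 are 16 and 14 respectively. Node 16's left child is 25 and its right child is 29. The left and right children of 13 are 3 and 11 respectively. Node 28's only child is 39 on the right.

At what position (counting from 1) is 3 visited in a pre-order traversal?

Pre-order visits the node, then its left subtree, then its right subtree.
Visit 19.
At 19: go left to 15.
  Visit 15.
  At 15: go left to 28.
    Visit 28.
    At 28: no left child.
    At 28: go right to 39.
      39 is a leaf — visit 39.
  At 15: go right to 13.
    Visit 13.
    At 13: go left to 3.
      3 is a leaf — visit 3.
    At 13: go right to 11.
      Visit 11.
      At 11: go left to 16.
        Visit 16.
        At 16: go left to 25.
          25 is a leaf — visit 25.
        At 16: go right to 29.
          29 is a leaf — visit 29.
      At 11: go right to 14.
        14 is a leaf — visit 14.
At 19: go right to 31.
  Visit 31.
  At 31: go left to 1.
    Visit 1.
    At 1: go left to 10.
      10 is a leaf — visit 10.
    At 1: no right child.
  At 31: go right to 4.
    4 is a leaf — visit 4.
Full pre-order sequence: 19, 15, 28, 39, 13, 3, 11, 16, 25, 29, 14, 31, 1, 10, 4.

6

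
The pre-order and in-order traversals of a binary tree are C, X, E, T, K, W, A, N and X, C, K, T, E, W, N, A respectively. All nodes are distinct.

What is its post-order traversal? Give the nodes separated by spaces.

X K T N A W E C

The first element of pre-order is the root; it splits in-order into left and right subtrees.
Root C: left subtree has 1 node {X}, right has 6 {K, T, E, W, N, A}.
  Root E: left subtree has 2 nodes {K, T}, right has 3 {W, N, A}.
    Root T: left subtree has 1 node {K}, right has 0 { }.
    Root W: left subtree has 0 nodes { }, right has 2 {N, A}.
      Root A: left subtree has 1 node {N}, right has 0 { }.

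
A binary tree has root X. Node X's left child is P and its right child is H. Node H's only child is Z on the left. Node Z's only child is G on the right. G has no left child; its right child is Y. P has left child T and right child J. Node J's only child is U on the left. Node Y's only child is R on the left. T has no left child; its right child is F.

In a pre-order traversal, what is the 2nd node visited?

Pre-order visits the node, then its left subtree, then its right subtree.
Visit X.
At X: go left to P.
  Visit P.
  At P: go left to T.
    Visit T.
    At T: no left child.
    At T: go right to F.
      F is a leaf — visit F.
  At P: go right to J.
    Visit J.
    At J: go left to U.
      U is a leaf — visit U.
    At J: no right child.
At X: go right to H.
  Visit H.
  At H: go left to Z.
    Visit Z.
    At Z: no left child.
    At Z: go right to G.
      Visit G.
      At G: no left child.
      At G: go right to Y.
        Visit Y.
        At Y: go left to R.
          R is a leaf — visit R.
        At Y: no right child.
  At H: no right child.
Full pre-order sequence: X, P, T, F, J, U, H, Z, G, Y, R.

P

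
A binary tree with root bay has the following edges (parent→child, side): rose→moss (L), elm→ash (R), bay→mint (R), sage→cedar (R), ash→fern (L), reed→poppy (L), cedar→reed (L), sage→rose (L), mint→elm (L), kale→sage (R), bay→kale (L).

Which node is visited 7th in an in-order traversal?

In-order visits the left subtree, then the node, then the right subtree.
At bay: go left to kale.
  At kale: no left child.
  Visit kale.
  At kale: go right to sage.
    At sage: go left to rose.
      At rose: go left to moss.
        moss is a leaf — visit moss.
      Visit rose.
      At rose: no right child.
    Visit sage.
    At sage: go right to cedar.
      At cedar: go left to reed.
        At reed: go left to poppy.
          poppy is a leaf — visit poppy.
        Visit reed.
        At reed: no right child.
      Visit cedar.
      At cedar: no right child.
Visit bay.
At bay: go right to mint.
  At mint: go left to elm.
    At elm: no left child.
    Visit elm.
    At elm: go right to ash.
      At ash: go left to fern.
        fern is a leaf — visit fern.
      Visit ash.
      At ash: no right child.
  Visit mint.
  At mint: no right child.
Full in-order sequence: kale, moss, rose, sage, poppy, reed, cedar, bay, elm, fern, ash, mint.

cedar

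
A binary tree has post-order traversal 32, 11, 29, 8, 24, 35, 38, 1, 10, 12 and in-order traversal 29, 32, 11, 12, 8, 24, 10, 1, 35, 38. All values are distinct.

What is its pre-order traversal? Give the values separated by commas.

12, 29, 11, 32, 10, 24, 8, 1, 38, 35

The last element of post-order is the root; it splits in-order into left and right subtrees.
Root 12: left subtree has 3 nodes {29, 32, 11}, right has 6 {8, 24, 10, 1, 35, 38}.
  Root 29: left subtree has 0 nodes { }, right has 2 {32, 11}.
    Root 11: left subtree has 1 node {32}, right has 0 { }.
  Root 10: left subtree has 2 nodes {8, 24}, right has 3 {1, 35, 38}.
    Root 24: left subtree has 1 node {8}, right has 0 { }.
    Root 1: left subtree has 0 nodes { }, right has 2 {35, 38}.
      Root 38: left subtree has 1 node {35}, right has 0 { }.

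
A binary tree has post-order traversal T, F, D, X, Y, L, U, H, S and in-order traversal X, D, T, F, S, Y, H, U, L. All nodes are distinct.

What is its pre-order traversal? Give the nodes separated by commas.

S, X, D, F, T, H, Y, U, L

The last element of post-order is the root; it splits in-order into left and right subtrees.
Root S: left subtree has 4 nodes {X, D, T, F}, right has 4 {Y, H, U, L}.
  Root X: left subtree has 0 nodes { }, right has 3 {D, T, F}.
    Root D: left subtree has 0 nodes { }, right has 2 {T, F}.
      Root F: left subtree has 1 node {T}, right has 0 { }.
  Root H: left subtree has 1 node {Y}, right has 2 {U, L}.
    Root U: left subtree has 0 nodes { }, right has 1 {L}.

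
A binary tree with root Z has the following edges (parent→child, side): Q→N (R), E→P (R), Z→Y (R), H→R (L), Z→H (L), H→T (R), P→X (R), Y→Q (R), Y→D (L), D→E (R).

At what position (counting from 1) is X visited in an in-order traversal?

8

In-order visits the left subtree, then the node, then the right subtree.
At Z: go left to H.
  At H: go left to R.
    R is a leaf — visit R.
  Visit H.
  At H: go right to T.
    T is a leaf — visit T.
Visit Z.
At Z: go right to Y.
  At Y: go left to D.
    At D: no left child.
    Visit D.
    At D: go right to E.
      At E: no left child.
      Visit E.
      At E: go right to P.
        At P: no left child.
        Visit P.
        At P: go right to X.
          X is a leaf — visit X.
  Visit Y.
  At Y: go right to Q.
    At Q: no left child.
    Visit Q.
    At Q: go right to N.
      N is a leaf — visit N.
Full in-order sequence: R, H, T, Z, D, E, P, X, Y, Q, N.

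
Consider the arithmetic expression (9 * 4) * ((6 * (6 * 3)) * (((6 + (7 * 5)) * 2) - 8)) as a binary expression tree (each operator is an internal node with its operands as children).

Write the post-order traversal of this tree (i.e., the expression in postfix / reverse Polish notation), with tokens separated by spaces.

Post-order on an expression tree gives postfix notation: for each operator, emit left operand, right operand, then the operator.

9 4 * 6 6 3 * * 6 7 5 * + 2 * 8 - * *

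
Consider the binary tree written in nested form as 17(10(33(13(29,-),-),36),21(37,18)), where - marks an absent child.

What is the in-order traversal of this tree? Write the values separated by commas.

29, 13, 33, 10, 36, 17, 37, 21, 18

In-order visits the left subtree, then the node, then the right subtree.
At 17: go left to 10.
  At 10: go left to 33.
    At 33: go left to 13.
      At 13: go left to 29.
        29 is a leaf — visit 29.
      Visit 13.
      At 13: no right child.
    Visit 33.
    At 33: no right child.
  Visit 10.
  At 10: go right to 36.
    36 is a leaf — visit 36.
Visit 17.
At 17: go right to 21.
  At 21: go left to 37.
    37 is a leaf — visit 37.
  Visit 21.
  At 21: go right to 18.
    18 is a leaf — visit 18.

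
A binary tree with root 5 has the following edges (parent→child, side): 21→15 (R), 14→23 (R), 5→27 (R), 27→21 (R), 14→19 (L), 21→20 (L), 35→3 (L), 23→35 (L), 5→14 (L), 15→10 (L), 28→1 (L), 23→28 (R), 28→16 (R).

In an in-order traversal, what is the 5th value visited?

23

In-order visits the left subtree, then the node, then the right subtree.
At 5: go left to 14.
  At 14: go left to 19.
    19 is a leaf — visit 19.
  Visit 14.
  At 14: go right to 23.
    At 23: go left to 35.
      At 35: go left to 3.
        3 is a leaf — visit 3.
      Visit 35.
      At 35: no right child.
    Visit 23.
    At 23: go right to 28.
      At 28: go left to 1.
        1 is a leaf — visit 1.
      Visit 28.
      At 28: go right to 16.
        16 is a leaf — visit 16.
Visit 5.
At 5: go right to 27.
  At 27: no left child.
  Visit 27.
  At 27: go right to 21.
    At 21: go left to 20.
      20 is a leaf — visit 20.
    Visit 21.
    At 21: go right to 15.
      At 15: go left to 10.
        10 is a leaf — visit 10.
      Visit 15.
      At 15: no right child.
Full in-order sequence: 19, 14, 3, 35, 23, 1, 28, 16, 5, 27, 20, 21, 10, 15.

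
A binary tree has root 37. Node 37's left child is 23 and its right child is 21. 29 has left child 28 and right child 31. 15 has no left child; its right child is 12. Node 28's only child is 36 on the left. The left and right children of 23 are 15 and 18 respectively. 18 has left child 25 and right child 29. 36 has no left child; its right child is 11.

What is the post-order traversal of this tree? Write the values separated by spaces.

Post-order visits the left subtree, then the right subtree, then the node.
At 37: go left to 23.
  At 23: go left to 15.
    At 15: no left child.
    At 15: go right to 12.
      12 is a leaf — visit 12.
    Visit 15.
  At 23: go right to 18.
    At 18: go left to 25.
      25 is a leaf — visit 25.
    At 18: go right to 29.
      At 29: go left to 28.
        At 28: go left to 36.
          At 36: no left child.
          At 36: go right to 11.
            11 is a leaf — visit 11.
          Visit 36.
        At 28: no right child.
        Visit 28.
      At 29: go right to 31.
        31 is a leaf — visit 31.
      Visit 29.
    Visit 18.
  Visit 23.
At 37: go right to 21.
  21 is a leaf — visit 21.
Visit 37.

12 15 25 11 36 28 31 29 18 23 21 37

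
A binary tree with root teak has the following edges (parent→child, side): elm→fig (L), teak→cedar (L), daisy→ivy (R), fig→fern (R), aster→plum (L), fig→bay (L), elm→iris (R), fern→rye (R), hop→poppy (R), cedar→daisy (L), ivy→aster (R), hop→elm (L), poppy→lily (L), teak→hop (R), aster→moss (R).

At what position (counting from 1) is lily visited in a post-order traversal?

Post-order visits the left subtree, then the right subtree, then the node.
At teak: go left to cedar.
  At cedar: go left to daisy.
    At daisy: no left child.
    At daisy: go right to ivy.
      At ivy: no left child.
      At ivy: go right to aster.
        At aster: go left to plum.
          plum is a leaf — visit plum.
        At aster: go right to moss.
          moss is a leaf — visit moss.
        Visit aster.
      Visit ivy.
    Visit daisy.
  At cedar: no right child.
  Visit cedar.
At teak: go right to hop.
  At hop: go left to elm.
    At elm: go left to fig.
      At fig: go left to bay.
        bay is a leaf — visit bay.
      At fig: go right to fern.
        At fern: no left child.
        At fern: go right to rye.
          rye is a leaf — visit rye.
        Visit fern.
      Visit fig.
    At elm: go right to iris.
      iris is a leaf — visit iris.
    Visit elm.
  At hop: go right to poppy.
    At poppy: go left to lily.
      lily is a leaf — visit lily.
    At poppy: no right child.
    Visit poppy.
  Visit hop.
Visit teak.
Full post-order sequence: plum, moss, aster, ivy, daisy, cedar, bay, rye, fern, fig, iris, elm, lily, poppy, hop, teak.

13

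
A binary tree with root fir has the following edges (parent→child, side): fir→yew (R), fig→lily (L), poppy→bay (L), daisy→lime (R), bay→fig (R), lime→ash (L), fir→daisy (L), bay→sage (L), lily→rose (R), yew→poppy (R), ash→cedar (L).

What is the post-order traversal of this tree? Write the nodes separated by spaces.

Post-order visits the left subtree, then the right subtree, then the node.
At fir: go left to daisy.
  At daisy: no left child.
  At daisy: go right to lime.
    At lime: go left to ash.
      At ash: go left to cedar.
        cedar is a leaf — visit cedar.
      At ash: no right child.
      Visit ash.
    At lime: no right child.
    Visit lime.
  Visit daisy.
At fir: go right to yew.
  At yew: no left child.
  At yew: go right to poppy.
    At poppy: go left to bay.
      At bay: go left to sage.
        sage is a leaf — visit sage.
      At bay: go right to fig.
        At fig: go left to lily.
          At lily: no left child.
          At lily: go right to rose.
            rose is a leaf — visit rose.
          Visit lily.
        At fig: no right child.
        Visit fig.
      Visit bay.
    At poppy: no right child.
    Visit poppy.
  Visit yew.
Visit fir.

cedar ash lime daisy sage rose lily fig bay poppy yew fir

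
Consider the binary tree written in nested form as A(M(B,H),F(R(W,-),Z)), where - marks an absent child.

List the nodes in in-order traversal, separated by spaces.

In-order visits the left subtree, then the node, then the right subtree.
At A: go left to M.
  At M: go left to B.
    B is a leaf — visit B.
  Visit M.
  At M: go right to H.
    H is a leaf — visit H.
Visit A.
At A: go right to F.
  At F: go left to R.
    At R: go left to W.
      W is a leaf — visit W.
    Visit R.
    At R: no right child.
  Visit F.
  At F: go right to Z.
    Z is a leaf — visit Z.

B M H A W R F Z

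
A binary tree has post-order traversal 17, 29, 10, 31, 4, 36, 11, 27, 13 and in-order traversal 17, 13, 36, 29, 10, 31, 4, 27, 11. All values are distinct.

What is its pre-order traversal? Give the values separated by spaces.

13 17 27 36 4 31 10 29 11

The last element of post-order is the root; it splits in-order into left and right subtrees.
Root 13: left subtree has 1 node {17}, right has 7 {36, 29, 10, 31, 4, 27, 11}.
  Root 27: left subtree has 5 nodes {36, 29, 10, 31, 4}, right has 1 {11}.
    Root 36: left subtree has 0 nodes { }, right has 4 {29, 10, 31, 4}.
      Root 4: left subtree has 3 nodes {29, 10, 31}, right has 0 { }.
        Root 31: left subtree has 2 nodes {29, 10}, right has 0 { }.
          Root 10: left subtree has 1 node {29}, right has 0 { }.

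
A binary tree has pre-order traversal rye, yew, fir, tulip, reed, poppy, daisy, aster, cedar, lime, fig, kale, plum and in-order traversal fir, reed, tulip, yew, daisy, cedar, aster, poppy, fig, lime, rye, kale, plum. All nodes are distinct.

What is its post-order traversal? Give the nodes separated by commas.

The first element of pre-order is the root; it splits in-order into left and right subtrees.
Root rye: left subtree has 10 nodes {fir, reed, tulip, yew, daisy, cedar, aster, poppy, fig, lime}, right has 2 {kale, plum}.
  Root yew: left subtree has 3 nodes {fir, reed, tulip}, right has 6 {daisy, cedar, aster, poppy, fig, lime}.
    Root fir: left subtree has 0 nodes { }, right has 2 {reed, tulip}.
      Root tulip: left subtree has 1 node {reed}, right has 0 { }.
    Root poppy: left subtree has 3 nodes {daisy, cedar, aster}, right has 2 {fig, lime}.
      Root daisy: left subtree has 0 nodes { }, right has 2 {cedar, aster}.
        Root aster: left subtree has 1 node {cedar}, right has 0 { }.
      Root lime: left subtree has 1 node {fig}, right has 0 { }.
  Root kale: left subtree has 0 nodes { }, right has 1 {plum}.

reed, tulip, fir, cedar, aster, daisy, fig, lime, poppy, yew, plum, kale, rye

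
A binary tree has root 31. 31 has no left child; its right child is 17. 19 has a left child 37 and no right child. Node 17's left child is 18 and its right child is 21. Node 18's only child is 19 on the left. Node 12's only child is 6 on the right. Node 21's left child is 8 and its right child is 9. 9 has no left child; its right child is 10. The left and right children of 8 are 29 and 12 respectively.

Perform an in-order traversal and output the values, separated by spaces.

31 37 19 18 17 29 8 12 6 21 9 10

In-order visits the left subtree, then the node, then the right subtree.
At 31: no left child.
Visit 31.
At 31: go right to 17.
  At 17: go left to 18.
    At 18: go left to 19.
      At 19: go left to 37.
        37 is a leaf — visit 37.
      Visit 19.
      At 19: no right child.
    Visit 18.
    At 18: no right child.
  Visit 17.
  At 17: go right to 21.
    At 21: go left to 8.
      At 8: go left to 29.
        29 is a leaf — visit 29.
      Visit 8.
      At 8: go right to 12.
        At 12: no left child.
        Visit 12.
        At 12: go right to 6.
          6 is a leaf — visit 6.
    Visit 21.
    At 21: go right to 9.
      At 9: no left child.
      Visit 9.
      At 9: go right to 10.
        10 is a leaf — visit 10.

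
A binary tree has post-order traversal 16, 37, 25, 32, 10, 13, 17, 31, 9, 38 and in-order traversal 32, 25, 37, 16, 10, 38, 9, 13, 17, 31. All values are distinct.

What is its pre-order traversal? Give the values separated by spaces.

The last element of post-order is the root; it splits in-order into left and right subtrees.
Root 38: left subtree has 5 nodes {32, 25, 37, 16, 10}, right has 4 {9, 13, 17, 31}.
  Root 10: left subtree has 4 nodes {32, 25, 37, 16}, right has 0 { }.
    Root 32: left subtree has 0 nodes { }, right has 3 {25, 37, 16}.
      Root 25: left subtree has 0 nodes { }, right has 2 {37, 16}.
        Root 37: left subtree has 0 nodes { }, right has 1 {16}.
  Root 9: left subtree has 0 nodes { }, right has 3 {13, 17, 31}.
    Root 31: left subtree has 2 nodes {13, 17}, right has 0 { }.
      Root 17: left subtree has 1 node {13}, right has 0 { }.

38 10 32 25 37 16 9 31 17 13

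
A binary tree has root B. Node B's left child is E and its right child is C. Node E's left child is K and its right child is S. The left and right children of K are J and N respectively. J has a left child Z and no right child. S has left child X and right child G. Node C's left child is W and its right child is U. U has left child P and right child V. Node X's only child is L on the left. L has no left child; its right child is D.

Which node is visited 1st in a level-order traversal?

B

Level-order visits nodes level by level from the root, left to right within each level.
Level 0: B
Level 1: E, C
Level 2: K, S, W, U
Level 3: J, N, X, G, P, V
Level 4: Z, L
Level 5: D
Full level-order sequence: B, E, C, K, S, W, U, J, N, X, G, P, V, Z, L, D.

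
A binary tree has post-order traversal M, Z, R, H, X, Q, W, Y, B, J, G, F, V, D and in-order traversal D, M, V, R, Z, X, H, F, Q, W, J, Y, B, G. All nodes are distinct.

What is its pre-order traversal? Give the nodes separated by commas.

The last element of post-order is the root; it splits in-order into left and right subtrees.
Root D: left subtree has 0 nodes { }, right has 13 {M, V, R, Z, X, H, F, Q, W, J, Y, B, G}.
  Root V: left subtree has 1 node {M}, right has 11 {R, Z, X, H, F, Q, W, J, Y, B, G}.
    Root F: left subtree has 4 nodes {R, Z, X, H}, right has 6 {Q, W, J, Y, B, G}.
      Root X: left subtree has 2 nodes {R, Z}, right has 1 {H}.
        Root R: left subtree has 0 nodes { }, right has 1 {Z}.
      Root G: left subtree has 5 nodes {Q, W, J, Y, B}, right has 0 { }.
        Root J: left subtree has 2 nodes {Q, W}, right has 2 {Y, B}.
          Root W: left subtree has 1 node {Q}, right has 0 { }.
          Root B: left subtree has 1 node {Y}, right has 0 { }.

D, V, M, F, X, R, Z, H, G, J, W, Q, B, Y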